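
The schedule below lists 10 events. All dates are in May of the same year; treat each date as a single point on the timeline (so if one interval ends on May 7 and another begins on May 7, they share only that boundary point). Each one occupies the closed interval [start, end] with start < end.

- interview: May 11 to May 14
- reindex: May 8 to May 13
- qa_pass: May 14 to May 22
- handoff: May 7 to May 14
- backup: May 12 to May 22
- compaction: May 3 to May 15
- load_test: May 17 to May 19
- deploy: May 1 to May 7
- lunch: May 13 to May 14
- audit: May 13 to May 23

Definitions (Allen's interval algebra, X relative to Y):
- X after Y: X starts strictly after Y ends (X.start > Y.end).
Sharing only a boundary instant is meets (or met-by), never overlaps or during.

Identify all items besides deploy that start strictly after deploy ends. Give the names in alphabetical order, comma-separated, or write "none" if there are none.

Target deploy = [May 1, May 7].
audit [May 13, May 23] → after → yes.
backup [May 12, May 22] → after → yes.
compaction [May 3, May 15] → overlapped-by → no.
handoff [May 7, May 14] → met-by → no.
interview [May 11, May 14] → after → yes.
load_test [May 17, May 19] → after → yes.
lunch [May 13, May 14] → after → yes.
qa_pass [May 14, May 22] → after → yes.
reindex [May 8, May 13] → after → yes.
Result: audit, backup, interview, load_test, lunch, qa_pass, reindex.

audit, backup, interview, load_test, lunch, qa_pass, reindex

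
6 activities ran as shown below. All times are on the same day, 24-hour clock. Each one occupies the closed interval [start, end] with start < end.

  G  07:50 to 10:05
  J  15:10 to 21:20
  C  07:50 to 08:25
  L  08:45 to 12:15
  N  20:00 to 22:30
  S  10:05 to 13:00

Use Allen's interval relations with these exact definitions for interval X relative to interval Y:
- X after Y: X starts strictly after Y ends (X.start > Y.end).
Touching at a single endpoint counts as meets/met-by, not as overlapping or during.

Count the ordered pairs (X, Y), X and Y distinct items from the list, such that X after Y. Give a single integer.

10

Checking all 30 ordered pairs for relation 'after'; matching pairs in alphabetical order:
(J, C): J after C ✓
(J, G): J after G ✓
(J, L): J after L ✓
(J, S): J after S ✓
(L, C): L after C ✓
(N, C): N after C ✓
(N, G): N after G ✓
(N, L): N after L ✓
(N, S): N after S ✓
(S, C): S after C ✓
Count: 10.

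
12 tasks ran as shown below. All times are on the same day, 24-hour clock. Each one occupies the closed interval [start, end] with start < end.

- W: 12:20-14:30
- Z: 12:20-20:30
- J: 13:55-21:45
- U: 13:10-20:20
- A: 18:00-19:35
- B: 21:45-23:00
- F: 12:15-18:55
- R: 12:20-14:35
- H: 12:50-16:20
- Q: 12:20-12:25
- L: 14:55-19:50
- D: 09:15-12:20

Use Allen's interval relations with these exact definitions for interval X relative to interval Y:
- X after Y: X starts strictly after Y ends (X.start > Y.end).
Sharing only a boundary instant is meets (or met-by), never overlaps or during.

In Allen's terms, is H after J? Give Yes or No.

H = [12:50, 16:20], J = [13:55, 21:45].
Actual relation of H to J: overlaps.
Asked whether 'after' holds → No.

No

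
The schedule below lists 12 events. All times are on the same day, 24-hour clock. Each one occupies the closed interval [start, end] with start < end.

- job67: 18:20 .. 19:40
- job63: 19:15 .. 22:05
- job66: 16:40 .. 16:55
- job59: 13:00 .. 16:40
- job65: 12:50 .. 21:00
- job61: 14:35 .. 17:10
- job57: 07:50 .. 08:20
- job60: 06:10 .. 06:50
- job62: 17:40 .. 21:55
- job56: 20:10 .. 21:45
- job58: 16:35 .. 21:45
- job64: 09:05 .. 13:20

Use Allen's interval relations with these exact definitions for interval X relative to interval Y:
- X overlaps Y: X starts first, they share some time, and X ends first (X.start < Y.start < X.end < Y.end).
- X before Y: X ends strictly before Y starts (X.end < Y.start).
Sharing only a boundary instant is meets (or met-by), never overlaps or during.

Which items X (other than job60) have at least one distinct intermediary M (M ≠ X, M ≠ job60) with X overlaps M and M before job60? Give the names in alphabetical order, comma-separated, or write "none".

Target job60 = [06:10, 06:50].
Intermediaries M with M before job60: none.
Union: none.

none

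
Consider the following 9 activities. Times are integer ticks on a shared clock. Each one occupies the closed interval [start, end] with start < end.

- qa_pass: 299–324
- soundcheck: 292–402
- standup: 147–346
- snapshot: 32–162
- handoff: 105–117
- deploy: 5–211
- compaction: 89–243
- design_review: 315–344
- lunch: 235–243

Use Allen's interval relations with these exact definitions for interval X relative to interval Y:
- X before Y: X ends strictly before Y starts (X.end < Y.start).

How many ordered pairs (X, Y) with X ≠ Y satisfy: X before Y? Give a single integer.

Checking all 72 ordered pairs for relation 'before'; matching pairs in alphabetical order:
(compaction, design_review): compaction before design_review ✓
(compaction, qa_pass): compaction before qa_pass ✓
(compaction, soundcheck): compaction before soundcheck ✓
(deploy, design_review): deploy before design_review ✓
(deploy, lunch): deploy before lunch ✓
(deploy, qa_pass): deploy before qa_pass ✓
(deploy, soundcheck): deploy before soundcheck ✓
(handoff, design_review): handoff before design_review ✓
(handoff, lunch): handoff before lunch ✓
(handoff, qa_pass): handoff before qa_pass ✓
(handoff, soundcheck): handoff before soundcheck ✓
(handoff, standup): handoff before standup ✓
(lunch, design_review): lunch before design_review ✓
(lunch, qa_pass): lunch before qa_pass ✓
(lunch, soundcheck): lunch before soundcheck ✓
(snapshot, design_review): snapshot before design_review ✓
(snapshot, lunch): snapshot before lunch ✓
(snapshot, qa_pass): snapshot before qa_pass ✓
(snapshot, soundcheck): snapshot before soundcheck ✓
Count: 19.

19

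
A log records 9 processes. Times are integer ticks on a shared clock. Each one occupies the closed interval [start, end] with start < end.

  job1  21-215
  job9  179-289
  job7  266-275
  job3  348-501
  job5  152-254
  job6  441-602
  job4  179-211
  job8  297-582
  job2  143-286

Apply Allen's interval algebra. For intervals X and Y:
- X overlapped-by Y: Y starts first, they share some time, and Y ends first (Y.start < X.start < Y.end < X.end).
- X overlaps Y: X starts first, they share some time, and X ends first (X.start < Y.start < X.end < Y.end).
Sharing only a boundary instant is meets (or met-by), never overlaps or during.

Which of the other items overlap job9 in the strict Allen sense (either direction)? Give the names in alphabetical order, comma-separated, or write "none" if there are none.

Target job9 = [179, 289].
job1 [21, 215] → overlaps → yes.
job2 [143, 286] → overlaps → yes.
job3 [348, 501] → after → no.
job4 [179, 211] → starts → no.
job5 [152, 254] → overlaps → yes.
job6 [441, 602] → after → no.
job7 [266, 275] → during → no.
job8 [297, 582] → after → no.
Result: job1, job2, job5.

job1, job2, job5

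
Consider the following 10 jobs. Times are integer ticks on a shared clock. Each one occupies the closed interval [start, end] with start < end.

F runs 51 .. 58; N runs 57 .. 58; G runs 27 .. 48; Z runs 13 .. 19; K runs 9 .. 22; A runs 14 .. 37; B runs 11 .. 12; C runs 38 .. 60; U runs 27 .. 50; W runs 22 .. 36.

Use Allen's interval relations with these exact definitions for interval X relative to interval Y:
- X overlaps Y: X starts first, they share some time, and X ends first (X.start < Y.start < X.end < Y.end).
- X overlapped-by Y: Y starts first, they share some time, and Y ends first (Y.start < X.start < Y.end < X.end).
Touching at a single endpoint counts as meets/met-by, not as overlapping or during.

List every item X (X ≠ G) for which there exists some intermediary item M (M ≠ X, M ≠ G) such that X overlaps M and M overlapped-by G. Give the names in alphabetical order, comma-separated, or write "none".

Target G = [27, 48].
Intermediaries M with M overlapped-by G: C.
Via C — items with X overlaps C: U.
Union: U.

U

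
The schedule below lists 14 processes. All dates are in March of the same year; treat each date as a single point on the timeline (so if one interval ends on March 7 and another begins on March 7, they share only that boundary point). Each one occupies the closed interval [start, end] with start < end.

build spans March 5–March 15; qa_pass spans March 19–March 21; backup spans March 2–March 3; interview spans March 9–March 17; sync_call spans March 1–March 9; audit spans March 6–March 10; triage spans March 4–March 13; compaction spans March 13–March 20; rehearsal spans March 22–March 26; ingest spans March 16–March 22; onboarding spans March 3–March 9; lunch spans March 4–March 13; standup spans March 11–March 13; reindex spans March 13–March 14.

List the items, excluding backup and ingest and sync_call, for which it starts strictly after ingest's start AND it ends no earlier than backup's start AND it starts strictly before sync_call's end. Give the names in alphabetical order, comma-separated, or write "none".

none

Conditions: its start is strictly after ingest's start (X.start > March 16) AND its end is no earlier than backup's start (X.end >= March 2) AND its start is strictly before sync_call's end (X.start < March 9).
audit: start March 6 > March 16? ✗; end March 10 >= March 2? ✓; start March 6 < March 9? ✓ → no.
build: start March 5 > March 16? ✗; end March 15 >= March 2? ✓; start March 5 < March 9? ✓ → no.
compaction: start March 13 > March 16? ✗; end March 20 >= March 2? ✓; start March 13 < March 9? ✗ → no.
interview: start March 9 > March 16? ✗; end March 17 >= March 2? ✓; start March 9 < March 9? ✗ → no.
lunch: start March 4 > March 16? ✗; end March 13 >= March 2? ✓; start March 4 < March 9? ✓ → no.
onboarding: start March 3 > March 16? ✗; end March 9 >= March 2? ✓; start March 3 < March 9? ✓ → no.
qa_pass: start March 19 > March 16? ✓; end March 21 >= March 2? ✓; start March 19 < March 9? ✗ → no.
rehearsal: start March 22 > March 16? ✓; end March 26 >= March 2? ✓; start March 22 < March 9? ✗ → no.
reindex: start March 13 > March 16? ✗; end March 14 >= March 2? ✓; start March 13 < March 9? ✗ → no.
standup: start March 11 > March 16? ✗; end March 13 >= March 2? ✓; start March 11 < March 9? ✗ → no.
triage: start March 4 > March 16? ✗; end March 13 >= March 2? ✓; start March 4 < March 9? ✓ → no.
Result: none.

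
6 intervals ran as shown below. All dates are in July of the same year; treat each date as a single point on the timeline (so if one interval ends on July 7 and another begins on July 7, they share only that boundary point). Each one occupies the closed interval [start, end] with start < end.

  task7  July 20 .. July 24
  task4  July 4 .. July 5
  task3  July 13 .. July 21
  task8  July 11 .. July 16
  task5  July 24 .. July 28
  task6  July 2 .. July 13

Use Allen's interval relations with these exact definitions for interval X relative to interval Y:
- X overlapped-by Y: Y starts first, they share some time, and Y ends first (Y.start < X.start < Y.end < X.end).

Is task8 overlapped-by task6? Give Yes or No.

Yes

task8 = [July 11, July 16], task6 = [July 2, July 13].
Actual relation of task8 to task6: overlapped-by.
Asked whether 'overlapped-by' holds → Yes.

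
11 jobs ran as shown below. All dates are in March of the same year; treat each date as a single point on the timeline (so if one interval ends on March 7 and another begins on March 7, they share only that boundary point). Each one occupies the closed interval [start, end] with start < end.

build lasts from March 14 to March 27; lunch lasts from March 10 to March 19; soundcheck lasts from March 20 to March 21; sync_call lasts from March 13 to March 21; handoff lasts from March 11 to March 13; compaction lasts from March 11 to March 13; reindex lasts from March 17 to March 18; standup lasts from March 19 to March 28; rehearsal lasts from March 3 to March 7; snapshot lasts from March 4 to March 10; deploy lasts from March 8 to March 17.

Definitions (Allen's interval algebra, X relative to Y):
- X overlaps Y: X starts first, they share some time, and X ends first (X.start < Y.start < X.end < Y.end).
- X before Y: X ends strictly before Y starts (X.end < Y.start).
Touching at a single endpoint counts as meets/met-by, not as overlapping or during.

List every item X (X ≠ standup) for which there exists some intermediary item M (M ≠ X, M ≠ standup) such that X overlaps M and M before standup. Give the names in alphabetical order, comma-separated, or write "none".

Target standup = [March 19, March 28].
Intermediaries M with M before standup: compaction, deploy, handoff, rehearsal, reindex, snapshot.
Via compaction — items with X overlaps compaction: none.
Via deploy — items with X overlaps deploy: snapshot.
Via handoff — items with X overlaps handoff: none.
Via rehearsal — items with X overlaps rehearsal: none.
Via reindex — items with X overlaps reindex: none.
Via snapshot — items with X overlaps snapshot: rehearsal.
Union: rehearsal, snapshot.

rehearsal, snapshot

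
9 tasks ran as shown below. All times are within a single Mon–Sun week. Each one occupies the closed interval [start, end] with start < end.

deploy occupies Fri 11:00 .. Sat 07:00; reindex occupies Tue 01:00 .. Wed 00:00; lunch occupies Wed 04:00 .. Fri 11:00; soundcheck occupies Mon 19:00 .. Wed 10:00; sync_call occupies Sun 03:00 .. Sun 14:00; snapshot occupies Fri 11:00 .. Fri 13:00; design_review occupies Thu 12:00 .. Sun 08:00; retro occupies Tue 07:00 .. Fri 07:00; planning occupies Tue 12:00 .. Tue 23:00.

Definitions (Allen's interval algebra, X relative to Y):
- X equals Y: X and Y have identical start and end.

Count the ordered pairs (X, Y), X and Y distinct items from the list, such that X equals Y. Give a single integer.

Checking all 72 ordered pairs for relation 'equals'; matching pairs in alphabetical order:
No pair satisfies it.
Count: 0.

0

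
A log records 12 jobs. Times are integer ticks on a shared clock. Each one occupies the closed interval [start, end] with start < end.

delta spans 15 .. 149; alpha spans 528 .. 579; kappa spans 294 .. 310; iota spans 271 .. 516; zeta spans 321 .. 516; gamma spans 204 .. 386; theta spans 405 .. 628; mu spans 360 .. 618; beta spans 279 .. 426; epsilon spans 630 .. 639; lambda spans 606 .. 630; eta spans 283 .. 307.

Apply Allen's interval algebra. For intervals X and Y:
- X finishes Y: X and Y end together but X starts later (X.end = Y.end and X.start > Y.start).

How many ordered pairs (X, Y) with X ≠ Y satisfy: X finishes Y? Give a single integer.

Checking all 132 ordered pairs for relation 'finishes'; matching pairs in alphabetical order:
(zeta, iota): zeta finishes iota ✓
Count: 1.

1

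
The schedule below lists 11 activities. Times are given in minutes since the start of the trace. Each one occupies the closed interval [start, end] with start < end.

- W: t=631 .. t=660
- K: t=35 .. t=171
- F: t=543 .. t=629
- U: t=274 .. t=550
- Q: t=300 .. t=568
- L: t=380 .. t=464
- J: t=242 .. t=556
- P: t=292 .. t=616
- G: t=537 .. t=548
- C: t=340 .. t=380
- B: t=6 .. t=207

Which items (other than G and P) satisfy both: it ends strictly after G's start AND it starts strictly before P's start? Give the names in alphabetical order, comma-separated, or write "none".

Conditions: its end is strictly after G's start (X.end > t=537) AND its start is strictly before P's start (X.start < t=292).
B: end t=207 > t=537? ✗; start t=6 < t=292? ✓ → no.
C: end t=380 > t=537? ✗; start t=340 < t=292? ✗ → no.
F: end t=629 > t=537? ✓; start t=543 < t=292? ✗ → no.
J: end t=556 > t=537? ✓; start t=242 < t=292? ✓ → yes.
K: end t=171 > t=537? ✗; start t=35 < t=292? ✓ → no.
L: end t=464 > t=537? ✗; start t=380 < t=292? ✗ → no.
Q: end t=568 > t=537? ✓; start t=300 < t=292? ✗ → no.
U: end t=550 > t=537? ✓; start t=274 < t=292? ✓ → yes.
W: end t=660 > t=537? ✓; start t=631 < t=292? ✗ → no.
Result: J, U.

J, U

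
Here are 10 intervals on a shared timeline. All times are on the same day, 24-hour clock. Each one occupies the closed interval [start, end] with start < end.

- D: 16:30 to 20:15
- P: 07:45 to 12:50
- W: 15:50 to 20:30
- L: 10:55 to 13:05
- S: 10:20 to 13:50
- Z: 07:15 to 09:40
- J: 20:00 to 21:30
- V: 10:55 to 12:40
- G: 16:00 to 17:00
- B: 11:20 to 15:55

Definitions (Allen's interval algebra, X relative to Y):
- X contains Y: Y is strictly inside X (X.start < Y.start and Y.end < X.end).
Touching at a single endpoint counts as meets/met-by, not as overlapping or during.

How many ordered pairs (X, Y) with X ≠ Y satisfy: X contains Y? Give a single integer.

Checking all 90 ordered pairs for relation 'contains'; matching pairs in alphabetical order:
(P, V): P contains V ✓
(S, L): S contains L ✓
(S, V): S contains V ✓
(W, D): W contains D ✓
(W, G): W contains G ✓
Count: 5.

5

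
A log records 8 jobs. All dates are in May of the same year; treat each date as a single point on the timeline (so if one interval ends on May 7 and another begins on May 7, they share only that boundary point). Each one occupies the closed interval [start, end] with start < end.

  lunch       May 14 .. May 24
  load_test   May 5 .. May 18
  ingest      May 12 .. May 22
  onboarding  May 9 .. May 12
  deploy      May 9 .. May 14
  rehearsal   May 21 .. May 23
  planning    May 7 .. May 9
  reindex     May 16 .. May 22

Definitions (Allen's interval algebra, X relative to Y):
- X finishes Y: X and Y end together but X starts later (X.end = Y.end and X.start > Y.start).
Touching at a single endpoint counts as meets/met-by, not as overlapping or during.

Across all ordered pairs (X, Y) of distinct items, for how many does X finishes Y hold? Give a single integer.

1

Checking all 56 ordered pairs for relation 'finishes'; matching pairs in alphabetical order:
(reindex, ingest): reindex finishes ingest ✓
Count: 1.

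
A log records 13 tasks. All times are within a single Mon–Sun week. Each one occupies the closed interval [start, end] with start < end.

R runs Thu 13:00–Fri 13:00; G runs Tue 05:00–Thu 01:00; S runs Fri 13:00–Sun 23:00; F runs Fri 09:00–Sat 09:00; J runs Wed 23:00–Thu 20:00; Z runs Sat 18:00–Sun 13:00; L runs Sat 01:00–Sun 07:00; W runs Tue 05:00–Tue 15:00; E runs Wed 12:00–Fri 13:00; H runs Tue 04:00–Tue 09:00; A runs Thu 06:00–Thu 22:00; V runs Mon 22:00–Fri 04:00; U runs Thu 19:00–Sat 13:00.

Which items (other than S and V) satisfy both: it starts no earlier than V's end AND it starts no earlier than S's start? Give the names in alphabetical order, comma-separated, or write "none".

L, Z

Conditions: its start is no earlier than V's end (X.start >= Fri 04:00) AND its start is no earlier than S's start (X.start >= Fri 13:00).
A: start Thu 06:00 >= Fri 04:00? ✗; start Thu 06:00 >= Fri 13:00? ✗ → no.
E: start Wed 12:00 >= Fri 04:00? ✗; start Wed 12:00 >= Fri 13:00? ✗ → no.
F: start Fri 09:00 >= Fri 04:00? ✓; start Fri 09:00 >= Fri 13:00? ✗ → no.
G: start Tue 05:00 >= Fri 04:00? ✗; start Tue 05:00 >= Fri 13:00? ✗ → no.
H: start Tue 04:00 >= Fri 04:00? ✗; start Tue 04:00 >= Fri 13:00? ✗ → no.
J: start Wed 23:00 >= Fri 04:00? ✗; start Wed 23:00 >= Fri 13:00? ✗ → no.
L: start Sat 01:00 >= Fri 04:00? ✓; start Sat 01:00 >= Fri 13:00? ✓ → yes.
R: start Thu 13:00 >= Fri 04:00? ✗; start Thu 13:00 >= Fri 13:00? ✗ → no.
U: start Thu 19:00 >= Fri 04:00? ✗; start Thu 19:00 >= Fri 13:00? ✗ → no.
W: start Tue 05:00 >= Fri 04:00? ✗; start Tue 05:00 >= Fri 13:00? ✗ → no.
Z: start Sat 18:00 >= Fri 04:00? ✓; start Sat 18:00 >= Fri 13:00? ✓ → yes.
Result: L, Z.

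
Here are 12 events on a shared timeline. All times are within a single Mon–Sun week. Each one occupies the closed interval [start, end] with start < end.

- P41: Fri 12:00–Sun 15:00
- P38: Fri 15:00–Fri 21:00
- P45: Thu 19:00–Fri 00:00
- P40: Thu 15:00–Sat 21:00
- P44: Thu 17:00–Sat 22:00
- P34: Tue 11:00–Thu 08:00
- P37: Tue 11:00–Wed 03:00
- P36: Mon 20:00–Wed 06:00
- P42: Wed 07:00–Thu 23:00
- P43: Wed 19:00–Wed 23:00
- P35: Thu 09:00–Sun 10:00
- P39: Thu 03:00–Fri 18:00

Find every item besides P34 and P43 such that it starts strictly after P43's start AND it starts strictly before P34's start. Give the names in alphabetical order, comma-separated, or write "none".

Conditions: its start is strictly after P43's start (X.start > Wed 19:00) AND its start is strictly before P34's start (X.start < Tue 11:00).
P35: start Thu 09:00 > Wed 19:00? ✓; start Thu 09:00 < Tue 11:00? ✗ → no.
P36: start Mon 20:00 > Wed 19:00? ✗; start Mon 20:00 < Tue 11:00? ✓ → no.
P37: start Tue 11:00 > Wed 19:00? ✗; start Tue 11:00 < Tue 11:00? ✗ → no.
P38: start Fri 15:00 > Wed 19:00? ✓; start Fri 15:00 < Tue 11:00? ✗ → no.
P39: start Thu 03:00 > Wed 19:00? ✓; start Thu 03:00 < Tue 11:00? ✗ → no.
P40: start Thu 15:00 > Wed 19:00? ✓; start Thu 15:00 < Tue 11:00? ✗ → no.
P41: start Fri 12:00 > Wed 19:00? ✓; start Fri 12:00 < Tue 11:00? ✗ → no.
P42: start Wed 07:00 > Wed 19:00? ✗; start Wed 07:00 < Tue 11:00? ✗ → no.
P44: start Thu 17:00 > Wed 19:00? ✓; start Thu 17:00 < Tue 11:00? ✗ → no.
P45: start Thu 19:00 > Wed 19:00? ✓; start Thu 19:00 < Tue 11:00? ✗ → no.
Result: none.

none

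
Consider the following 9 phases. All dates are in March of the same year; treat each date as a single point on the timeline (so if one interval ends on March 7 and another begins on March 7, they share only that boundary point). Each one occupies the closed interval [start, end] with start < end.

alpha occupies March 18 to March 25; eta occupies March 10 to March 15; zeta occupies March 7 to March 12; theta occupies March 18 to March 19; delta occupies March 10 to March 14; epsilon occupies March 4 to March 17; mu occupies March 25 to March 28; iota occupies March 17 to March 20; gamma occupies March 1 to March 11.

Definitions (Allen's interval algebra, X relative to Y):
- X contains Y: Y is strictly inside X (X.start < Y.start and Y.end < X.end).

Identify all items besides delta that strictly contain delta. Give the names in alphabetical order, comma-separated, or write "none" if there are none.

Target delta = [March 10, March 14].
alpha [March 18, March 25] → after → no.
epsilon [March 4, March 17] → contains → yes.
eta [March 10, March 15] → started-by → no.
gamma [March 1, March 11] → overlaps → no.
iota [March 17, March 20] → after → no.
mu [March 25, March 28] → after → no.
theta [March 18, March 19] → after → no.
zeta [March 7, March 12] → overlaps → no.
Result: epsilon.

epsilon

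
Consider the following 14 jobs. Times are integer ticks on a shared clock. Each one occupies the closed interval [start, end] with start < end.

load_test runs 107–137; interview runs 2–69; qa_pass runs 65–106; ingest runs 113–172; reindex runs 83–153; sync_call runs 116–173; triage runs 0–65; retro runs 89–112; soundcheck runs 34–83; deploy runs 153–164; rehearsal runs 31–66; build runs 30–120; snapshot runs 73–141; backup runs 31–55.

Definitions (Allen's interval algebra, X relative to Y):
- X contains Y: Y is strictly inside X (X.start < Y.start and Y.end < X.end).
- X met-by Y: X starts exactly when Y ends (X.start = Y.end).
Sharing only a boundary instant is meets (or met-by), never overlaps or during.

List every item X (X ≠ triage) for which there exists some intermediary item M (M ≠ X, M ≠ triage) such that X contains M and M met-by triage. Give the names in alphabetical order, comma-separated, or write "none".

build

Target triage = [0, 65].
Intermediaries M with M met-by triage: qa_pass.
Via qa_pass — items with X contains qa_pass: build.
Union: build.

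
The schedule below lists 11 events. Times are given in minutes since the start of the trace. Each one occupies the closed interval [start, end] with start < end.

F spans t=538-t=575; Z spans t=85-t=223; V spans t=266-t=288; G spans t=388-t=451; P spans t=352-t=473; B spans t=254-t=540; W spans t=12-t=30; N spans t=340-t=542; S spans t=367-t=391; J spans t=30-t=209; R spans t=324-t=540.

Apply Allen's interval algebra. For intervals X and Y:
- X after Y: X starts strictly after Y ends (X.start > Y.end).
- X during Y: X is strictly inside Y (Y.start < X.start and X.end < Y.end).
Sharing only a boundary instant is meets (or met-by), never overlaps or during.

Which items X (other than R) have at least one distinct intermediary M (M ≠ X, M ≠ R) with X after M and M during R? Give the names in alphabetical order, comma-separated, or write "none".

F

Target R = [t=324, t=540].
Intermediaries M with M during R: G, P, S.
Via G — items with X after G: F.
Via P — items with X after P: F.
Via S — items with X after S: F.
Union: F.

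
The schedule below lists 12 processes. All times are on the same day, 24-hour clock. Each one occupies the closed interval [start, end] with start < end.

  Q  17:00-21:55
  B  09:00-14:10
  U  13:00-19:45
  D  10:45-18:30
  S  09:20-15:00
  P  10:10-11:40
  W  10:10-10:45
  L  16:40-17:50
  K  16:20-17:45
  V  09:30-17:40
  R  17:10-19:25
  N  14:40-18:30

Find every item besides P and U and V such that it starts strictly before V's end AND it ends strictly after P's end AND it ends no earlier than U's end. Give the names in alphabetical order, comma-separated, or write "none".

Q

Conditions: its start is strictly before V's end (X.start < 17:40) AND its end is strictly after P's end (X.end > 11:40) AND its end is no earlier than U's end (X.end >= 19:45).
B: start 09:00 < 17:40? ✓; end 14:10 > 11:40? ✓; end 14:10 >= 19:45? ✗ → no.
D: start 10:45 < 17:40? ✓; end 18:30 > 11:40? ✓; end 18:30 >= 19:45? ✗ → no.
K: start 16:20 < 17:40? ✓; end 17:45 > 11:40? ✓; end 17:45 >= 19:45? ✗ → no.
L: start 16:40 < 17:40? ✓; end 17:50 > 11:40? ✓; end 17:50 >= 19:45? ✗ → no.
N: start 14:40 < 17:40? ✓; end 18:30 > 11:40? ✓; end 18:30 >= 19:45? ✗ → no.
Q: start 17:00 < 17:40? ✓; end 21:55 > 11:40? ✓; end 21:55 >= 19:45? ✓ → yes.
R: start 17:10 < 17:40? ✓; end 19:25 > 11:40? ✓; end 19:25 >= 19:45? ✗ → no.
S: start 09:20 < 17:40? ✓; end 15:00 > 11:40? ✓; end 15:00 >= 19:45? ✗ → no.
W: start 10:10 < 17:40? ✓; end 10:45 > 11:40? ✗; end 10:45 >= 19:45? ✗ → no.
Result: Q.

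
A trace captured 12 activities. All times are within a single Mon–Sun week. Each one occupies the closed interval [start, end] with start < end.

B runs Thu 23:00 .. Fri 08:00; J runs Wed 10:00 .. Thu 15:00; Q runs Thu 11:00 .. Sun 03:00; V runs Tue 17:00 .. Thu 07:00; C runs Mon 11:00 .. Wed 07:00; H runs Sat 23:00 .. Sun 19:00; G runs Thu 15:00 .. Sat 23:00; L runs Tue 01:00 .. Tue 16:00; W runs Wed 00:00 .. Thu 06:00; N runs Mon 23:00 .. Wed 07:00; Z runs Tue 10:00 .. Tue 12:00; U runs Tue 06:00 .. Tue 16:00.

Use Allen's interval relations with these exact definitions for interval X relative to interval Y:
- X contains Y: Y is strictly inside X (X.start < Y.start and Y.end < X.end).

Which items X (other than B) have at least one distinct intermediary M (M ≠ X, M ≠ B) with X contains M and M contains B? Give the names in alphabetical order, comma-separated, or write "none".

Target B = [Thu 23:00, Fri 08:00].
Intermediaries M with M contains B: G, Q.
Via G — items with X contains G: Q.
Via Q — items with X contains Q: none.
Union: Q.

Q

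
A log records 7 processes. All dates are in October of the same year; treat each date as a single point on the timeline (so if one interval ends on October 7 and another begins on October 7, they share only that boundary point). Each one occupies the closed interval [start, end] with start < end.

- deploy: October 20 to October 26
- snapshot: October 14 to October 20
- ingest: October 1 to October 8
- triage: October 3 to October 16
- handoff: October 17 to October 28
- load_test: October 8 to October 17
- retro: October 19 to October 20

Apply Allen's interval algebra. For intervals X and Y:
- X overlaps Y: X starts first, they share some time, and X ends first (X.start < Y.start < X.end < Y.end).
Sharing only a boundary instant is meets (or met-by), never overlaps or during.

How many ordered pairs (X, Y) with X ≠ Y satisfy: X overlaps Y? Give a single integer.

Checking all 42 ordered pairs for relation 'overlaps'; matching pairs in alphabetical order:
(ingest, triage): ingest overlaps triage ✓
(load_test, snapshot): load_test overlaps snapshot ✓
(snapshot, handoff): snapshot overlaps handoff ✓
(triage, load_test): triage overlaps load_test ✓
(triage, snapshot): triage overlaps snapshot ✓
Count: 5.

5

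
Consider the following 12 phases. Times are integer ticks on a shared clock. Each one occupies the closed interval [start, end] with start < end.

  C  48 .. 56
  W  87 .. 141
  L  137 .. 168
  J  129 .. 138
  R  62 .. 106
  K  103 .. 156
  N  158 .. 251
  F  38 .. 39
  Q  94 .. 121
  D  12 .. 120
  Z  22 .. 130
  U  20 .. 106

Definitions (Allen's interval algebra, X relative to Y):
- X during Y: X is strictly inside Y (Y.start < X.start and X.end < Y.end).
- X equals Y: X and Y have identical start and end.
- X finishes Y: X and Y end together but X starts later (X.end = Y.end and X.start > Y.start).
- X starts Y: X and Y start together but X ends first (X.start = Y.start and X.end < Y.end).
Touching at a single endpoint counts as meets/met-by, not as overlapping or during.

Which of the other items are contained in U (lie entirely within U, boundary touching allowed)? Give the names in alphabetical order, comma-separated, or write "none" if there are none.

Target U = [20, 106].
C [48, 56] → during → yes.
D [12, 120] → contains → no.
F [38, 39] → during → yes.
J [129, 138] → after → no.
K [103, 156] → overlapped-by → no.
L [137, 168] → after → no.
N [158, 251] → after → no.
Q [94, 121] → overlapped-by → no.
R [62, 106] → finishes → yes.
W [87, 141] → overlapped-by → no.
Z [22, 130] → overlapped-by → no.
Result: C, F, R.

C, F, R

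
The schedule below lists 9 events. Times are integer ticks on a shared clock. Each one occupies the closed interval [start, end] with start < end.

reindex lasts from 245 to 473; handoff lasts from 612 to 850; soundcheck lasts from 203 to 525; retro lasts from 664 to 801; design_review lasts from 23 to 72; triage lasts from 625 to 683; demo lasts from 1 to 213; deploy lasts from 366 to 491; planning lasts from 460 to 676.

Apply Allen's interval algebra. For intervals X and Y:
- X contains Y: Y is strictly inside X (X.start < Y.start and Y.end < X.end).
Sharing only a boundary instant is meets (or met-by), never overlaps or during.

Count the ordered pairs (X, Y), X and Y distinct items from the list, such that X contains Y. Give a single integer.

Checking all 72 ordered pairs for relation 'contains'; matching pairs in alphabetical order:
(demo, design_review): demo contains design_review ✓
(handoff, retro): handoff contains retro ✓
(handoff, triage): handoff contains triage ✓
(soundcheck, deploy): soundcheck contains deploy ✓
(soundcheck, reindex): soundcheck contains reindex ✓
Count: 5.

5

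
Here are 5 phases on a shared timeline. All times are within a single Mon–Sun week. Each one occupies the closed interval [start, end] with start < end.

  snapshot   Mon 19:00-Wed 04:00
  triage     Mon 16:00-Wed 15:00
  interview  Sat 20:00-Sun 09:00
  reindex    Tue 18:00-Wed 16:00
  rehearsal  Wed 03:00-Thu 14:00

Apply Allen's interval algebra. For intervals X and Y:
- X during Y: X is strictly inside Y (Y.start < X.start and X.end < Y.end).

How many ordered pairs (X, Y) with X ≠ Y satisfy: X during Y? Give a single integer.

1

Checking all 20 ordered pairs for relation 'during'; matching pairs in alphabetical order:
(snapshot, triage): snapshot during triage ✓
Count: 1.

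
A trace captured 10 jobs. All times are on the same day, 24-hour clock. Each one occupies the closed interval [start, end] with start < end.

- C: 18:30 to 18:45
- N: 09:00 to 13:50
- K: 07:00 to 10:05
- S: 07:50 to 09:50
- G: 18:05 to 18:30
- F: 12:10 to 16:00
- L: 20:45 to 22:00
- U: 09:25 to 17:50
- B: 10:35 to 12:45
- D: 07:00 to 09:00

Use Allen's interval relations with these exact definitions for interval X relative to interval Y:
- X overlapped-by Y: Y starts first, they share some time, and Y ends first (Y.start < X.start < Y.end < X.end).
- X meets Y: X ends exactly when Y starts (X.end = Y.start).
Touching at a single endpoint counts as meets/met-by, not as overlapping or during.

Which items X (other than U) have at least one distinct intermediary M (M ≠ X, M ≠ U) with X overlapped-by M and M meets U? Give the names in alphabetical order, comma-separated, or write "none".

Target U = [09:25, 17:50].
Intermediaries M with M meets U: none.
Union: none.

none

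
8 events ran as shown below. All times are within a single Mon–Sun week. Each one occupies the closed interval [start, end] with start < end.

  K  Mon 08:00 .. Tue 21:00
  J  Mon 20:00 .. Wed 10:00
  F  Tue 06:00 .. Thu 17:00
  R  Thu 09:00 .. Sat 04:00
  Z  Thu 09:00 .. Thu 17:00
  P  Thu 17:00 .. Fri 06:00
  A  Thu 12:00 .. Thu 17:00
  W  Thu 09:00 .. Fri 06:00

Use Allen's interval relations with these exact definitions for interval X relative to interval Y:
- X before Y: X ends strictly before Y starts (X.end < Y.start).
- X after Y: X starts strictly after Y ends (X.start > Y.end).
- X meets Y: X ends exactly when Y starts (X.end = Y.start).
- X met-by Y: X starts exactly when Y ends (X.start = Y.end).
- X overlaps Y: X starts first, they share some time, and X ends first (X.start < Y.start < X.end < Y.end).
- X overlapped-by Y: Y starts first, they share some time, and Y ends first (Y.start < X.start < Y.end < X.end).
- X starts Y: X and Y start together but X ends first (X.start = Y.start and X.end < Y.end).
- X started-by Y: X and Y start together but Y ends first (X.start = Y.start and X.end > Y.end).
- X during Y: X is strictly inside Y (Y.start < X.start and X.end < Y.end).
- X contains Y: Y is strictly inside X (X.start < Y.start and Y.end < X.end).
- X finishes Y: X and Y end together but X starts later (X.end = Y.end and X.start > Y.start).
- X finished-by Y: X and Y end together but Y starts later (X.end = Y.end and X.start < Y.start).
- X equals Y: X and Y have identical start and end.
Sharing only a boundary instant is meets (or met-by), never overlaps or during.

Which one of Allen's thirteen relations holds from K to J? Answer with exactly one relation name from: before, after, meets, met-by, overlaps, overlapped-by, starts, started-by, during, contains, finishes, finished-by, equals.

K = [Mon 08:00, Tue 21:00]; J = [Mon 20:00, Wed 10:00].
Compare endpoints: K.start < J.start, K.start < J.end, K.end > J.start, K.end < J.end.
That pattern is 'overlaps'.

overlaps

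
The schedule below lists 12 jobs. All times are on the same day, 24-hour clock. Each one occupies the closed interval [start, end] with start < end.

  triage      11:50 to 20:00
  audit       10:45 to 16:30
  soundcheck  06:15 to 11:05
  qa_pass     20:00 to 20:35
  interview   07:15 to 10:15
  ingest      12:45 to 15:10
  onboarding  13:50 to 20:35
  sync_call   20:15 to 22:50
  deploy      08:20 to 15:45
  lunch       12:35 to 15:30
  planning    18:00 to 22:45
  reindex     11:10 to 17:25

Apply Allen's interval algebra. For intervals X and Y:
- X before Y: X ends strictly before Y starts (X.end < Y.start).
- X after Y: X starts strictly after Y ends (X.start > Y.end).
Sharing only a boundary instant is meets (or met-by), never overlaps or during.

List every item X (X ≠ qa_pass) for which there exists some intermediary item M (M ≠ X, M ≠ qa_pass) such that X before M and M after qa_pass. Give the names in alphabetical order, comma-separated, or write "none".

Target qa_pass = [20:00, 20:35].
Intermediaries M with M after qa_pass: none.
Union: none.

none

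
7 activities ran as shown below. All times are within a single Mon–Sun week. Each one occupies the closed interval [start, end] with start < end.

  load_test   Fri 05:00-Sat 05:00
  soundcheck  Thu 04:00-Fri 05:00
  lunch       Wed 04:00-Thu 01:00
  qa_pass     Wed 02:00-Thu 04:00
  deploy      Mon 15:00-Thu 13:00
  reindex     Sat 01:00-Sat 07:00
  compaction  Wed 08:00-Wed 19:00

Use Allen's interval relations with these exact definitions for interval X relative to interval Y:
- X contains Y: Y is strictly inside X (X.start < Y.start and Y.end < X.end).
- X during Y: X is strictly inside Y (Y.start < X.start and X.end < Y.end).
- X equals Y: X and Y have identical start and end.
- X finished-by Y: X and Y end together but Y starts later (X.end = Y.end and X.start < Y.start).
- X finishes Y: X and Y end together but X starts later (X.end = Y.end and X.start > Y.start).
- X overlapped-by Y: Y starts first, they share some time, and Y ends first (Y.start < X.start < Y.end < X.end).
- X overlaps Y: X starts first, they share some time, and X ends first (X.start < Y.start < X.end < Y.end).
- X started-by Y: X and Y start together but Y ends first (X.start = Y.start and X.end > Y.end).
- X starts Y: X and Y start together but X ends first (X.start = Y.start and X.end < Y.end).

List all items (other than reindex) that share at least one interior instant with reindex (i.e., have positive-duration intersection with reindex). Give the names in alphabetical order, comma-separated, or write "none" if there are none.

load_test

Target reindex = [Sat 01:00, Sat 07:00].
compaction [Wed 08:00, Wed 19:00] → before → no.
deploy [Mon 15:00, Thu 13:00] → before → no.
load_test [Fri 05:00, Sat 05:00] → overlaps → yes.
lunch [Wed 04:00, Thu 01:00] → before → no.
qa_pass [Wed 02:00, Thu 04:00] → before → no.
soundcheck [Thu 04:00, Fri 05:00] → before → no.
Result: load_test.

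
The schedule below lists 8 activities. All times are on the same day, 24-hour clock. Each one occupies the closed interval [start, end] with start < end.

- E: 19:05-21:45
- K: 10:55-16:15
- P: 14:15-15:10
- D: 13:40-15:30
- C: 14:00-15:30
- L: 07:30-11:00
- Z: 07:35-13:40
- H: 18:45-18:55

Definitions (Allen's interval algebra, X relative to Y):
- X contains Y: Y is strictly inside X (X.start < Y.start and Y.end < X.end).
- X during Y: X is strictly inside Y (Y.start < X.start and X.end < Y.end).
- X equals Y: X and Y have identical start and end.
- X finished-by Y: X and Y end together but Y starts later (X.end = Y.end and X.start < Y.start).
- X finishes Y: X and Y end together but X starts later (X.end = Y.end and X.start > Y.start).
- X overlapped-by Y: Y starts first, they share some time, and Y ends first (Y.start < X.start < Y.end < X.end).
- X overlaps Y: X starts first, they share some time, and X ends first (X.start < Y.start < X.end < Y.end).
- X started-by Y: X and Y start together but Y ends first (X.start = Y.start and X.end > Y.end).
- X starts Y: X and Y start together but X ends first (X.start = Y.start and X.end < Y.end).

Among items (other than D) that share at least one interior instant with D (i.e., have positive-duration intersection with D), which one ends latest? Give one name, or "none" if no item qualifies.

K

Target D = [13:40, 15:30].
C [14:00, 15:30] → finishes → candidate.
E [19:05, 21:45] → after → excluded.
H [18:45, 18:55] → after → excluded.
K [10:55, 16:15] → contains → candidate.
L [07:30, 11:00] → before → excluded.
P [14:15, 15:10] → during → candidate.
Z [07:35, 13:40] → meets → excluded.
Among candidates, latest end is 16:15 → K.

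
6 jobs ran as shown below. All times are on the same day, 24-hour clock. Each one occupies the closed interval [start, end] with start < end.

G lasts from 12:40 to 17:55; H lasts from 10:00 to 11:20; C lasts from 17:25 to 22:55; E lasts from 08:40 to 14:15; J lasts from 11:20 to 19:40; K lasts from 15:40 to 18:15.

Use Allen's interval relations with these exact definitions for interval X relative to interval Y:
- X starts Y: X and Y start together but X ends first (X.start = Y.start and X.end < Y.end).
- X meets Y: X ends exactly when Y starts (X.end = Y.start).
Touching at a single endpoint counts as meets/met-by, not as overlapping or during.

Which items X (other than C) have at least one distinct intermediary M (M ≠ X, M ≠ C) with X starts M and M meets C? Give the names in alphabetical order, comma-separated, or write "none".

none

Target C = [17:25, 22:55].
Intermediaries M with M meets C: none.
Union: none.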